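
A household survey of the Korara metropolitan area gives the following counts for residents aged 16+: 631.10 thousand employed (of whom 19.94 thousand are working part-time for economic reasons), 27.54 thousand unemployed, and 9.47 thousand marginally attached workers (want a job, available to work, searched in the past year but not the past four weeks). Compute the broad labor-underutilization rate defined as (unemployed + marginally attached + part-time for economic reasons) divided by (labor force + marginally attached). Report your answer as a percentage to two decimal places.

Broad underutilization rate ≈ 8.52%.

Labor force = 631.10 + 27.54 = 658.64 thousand.
Numerator = 27.54 + 9.47 + 19.94 = 56.95 thousand.
Denominator = 658.64 + 9.47 = 668.11 thousand.
Broad rate = 56.95 / 668.11 = 8.52%.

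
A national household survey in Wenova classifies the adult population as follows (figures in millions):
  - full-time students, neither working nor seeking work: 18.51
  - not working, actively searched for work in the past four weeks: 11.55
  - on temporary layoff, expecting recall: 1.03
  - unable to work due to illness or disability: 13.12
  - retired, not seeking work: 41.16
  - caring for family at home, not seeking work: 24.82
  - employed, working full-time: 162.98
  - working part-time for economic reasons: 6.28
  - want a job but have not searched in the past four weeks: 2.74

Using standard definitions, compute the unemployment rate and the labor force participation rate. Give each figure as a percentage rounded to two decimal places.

Unemployment rate ≈ 6.92%; labor force participation rate ≈ 64.44%.

Employed = 162.98 + 6.28 = 169.26 million (anyone who worked, including part-time for economic reasons, counts as employed).
Unemployed = 11.55 + 1.03 = 12.58 million (jobless and actively searching, or on temporary layoff).
Labor force = 169.26 + 12.58 = 181.84 million.
Not in labor force = 18.51 + 13.12 + 41.16 + 24.82 + 2.74 = 100.35 million (those not working and not actively searching are outside the labor force — including those who want a job but have given up searching).
Civilian working-age population = 181.84 + 100.35 = 282.19 million.
Unemployment rate = 12.58 / 181.84 = 6.92%.
Labor force participation rate = 181.84 / 282.19 = 64.44%.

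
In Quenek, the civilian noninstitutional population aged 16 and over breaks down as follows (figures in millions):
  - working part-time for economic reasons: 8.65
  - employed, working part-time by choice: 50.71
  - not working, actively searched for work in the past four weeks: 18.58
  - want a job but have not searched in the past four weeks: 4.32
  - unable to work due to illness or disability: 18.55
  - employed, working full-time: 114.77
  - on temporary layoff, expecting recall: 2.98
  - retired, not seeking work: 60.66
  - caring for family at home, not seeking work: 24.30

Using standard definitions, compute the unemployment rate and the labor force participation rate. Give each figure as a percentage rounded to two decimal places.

Employed = 8.65 + 50.71 + 114.77 = 174.13 million (anyone who worked, including part-time for economic reasons, counts as employed).
Unemployed = 18.58 + 2.98 = 21.56 million (jobless and actively searching, or on temporary layoff).
Labor force = 174.13 + 21.56 = 195.69 million.
Not in labor force = 4.32 + 18.55 + 60.66 + 24.30 = 107.83 million (those not working and not actively searching are outside the labor force — including those who want a job but have given up searching).
Civilian working-age population = 195.69 + 107.83 = 303.52 million.
Unemployment rate = 21.56 / 195.69 = 11.02%.
Labor force participation rate = 195.69 / 303.52 = 64.47%.

Unemployment rate ≈ 11.02%; labor force participation rate ≈ 64.47%.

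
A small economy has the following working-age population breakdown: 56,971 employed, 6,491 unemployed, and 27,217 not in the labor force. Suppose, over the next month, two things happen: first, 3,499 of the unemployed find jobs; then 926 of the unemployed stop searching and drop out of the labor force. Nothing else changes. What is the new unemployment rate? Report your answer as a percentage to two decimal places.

New unemployment rate ≈ 3.30%.

Initially, labor force = 56,971 + 6,491 = 63,462, so u = 6,491/63,462 = 10.23%.
After the first change, unemployed falls and employed rises by 3,499; labor force unchanged → E = 60,470, U = 2,992, labor force = 63,462.
After the second change, unemployed and labor force both fall by 926 → E = 60,470, U = 2,066, labor force = 62,536.
New unemployment rate = 2,066 / 62,536 = 3.30%.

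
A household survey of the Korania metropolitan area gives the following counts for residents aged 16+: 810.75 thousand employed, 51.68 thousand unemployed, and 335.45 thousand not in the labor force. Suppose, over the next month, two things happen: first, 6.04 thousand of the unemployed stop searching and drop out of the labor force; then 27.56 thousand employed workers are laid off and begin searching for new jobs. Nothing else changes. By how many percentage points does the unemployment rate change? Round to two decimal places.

The unemployment rate changes by +2.56 percentage points.

Initially, labor force = 810.75 + 51.68 = 862.43 thousand, so u = 51.68/862.43 = 5.99%.
After the first change, unemployed and labor force both fall by 6.04 → E = 810.75, U = 45.64, labor force = 856.39 thousand.
After the second change, employed falls and unemployed rises by 27.56; labor force unchanged → E = 783.19, U = 73.20, labor force = 856.39 thousand.
New unemployment rate = 73.20 / 856.39 = 8.55%.
Change = 8.55% − 5.99% = +2.56 percentage points.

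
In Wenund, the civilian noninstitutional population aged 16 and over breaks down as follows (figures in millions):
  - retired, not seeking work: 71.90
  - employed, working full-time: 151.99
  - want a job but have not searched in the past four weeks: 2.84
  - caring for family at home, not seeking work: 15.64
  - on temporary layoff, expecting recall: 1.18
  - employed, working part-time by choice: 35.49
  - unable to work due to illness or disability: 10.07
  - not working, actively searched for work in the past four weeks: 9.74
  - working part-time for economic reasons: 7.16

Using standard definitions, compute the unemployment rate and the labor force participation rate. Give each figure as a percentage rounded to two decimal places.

Employed = 151.99 + 35.49 + 7.16 = 194.64 million (anyone who worked, including part-time for economic reasons, counts as employed).
Unemployed = 1.18 + 9.74 = 10.92 million (jobless and actively searching, or on temporary layoff).
Labor force = 194.64 + 10.92 = 205.56 million.
Not in labor force = 71.90 + 2.84 + 15.64 + 10.07 = 100.45 million (those not working and not actively searching are outside the labor force — including those who want a job but have given up searching).
Civilian working-age population = 205.56 + 100.45 = 306.01 million.
Unemployment rate = 10.92 / 205.56 = 5.31%.
Labor force participation rate = 205.56 / 306.01 = 67.17%.

Unemployment rate ≈ 5.31%; labor force participation rate ≈ 67.17%.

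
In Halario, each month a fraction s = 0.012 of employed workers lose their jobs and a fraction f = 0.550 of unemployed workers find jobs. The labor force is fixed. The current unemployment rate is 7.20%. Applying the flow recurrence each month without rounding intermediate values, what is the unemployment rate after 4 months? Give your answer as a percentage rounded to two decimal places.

With a fixed labor force, u_{t+1} = u_t + s·(1−u_t) − f·u_t = u_t·(1−s−f) + s.
Here 1−s−f = 0.438 and s = 0.012.
u_1 = 0.072000 × 0.438 + 0.012 = 0.043536.
u_2 = 0.043536 × 0.438 + 0.012 = 0.031069.
u_3 = 0.031069 × 0.438 + 0.012 = 0.025608.
u_4 = 0.025608 × 0.438 + 0.012 = 0.023216.

Unemployment rate after four months ≈ 2.32%.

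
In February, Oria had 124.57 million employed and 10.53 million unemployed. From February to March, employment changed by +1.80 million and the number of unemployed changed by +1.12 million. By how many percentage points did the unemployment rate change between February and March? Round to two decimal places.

The unemployment rate changed by +0.65 percentage points.

February: labor force = 124.57 + 10.53 = 135.10; u = 10.53/135.10 = 7.79%.
March: labor force = 126.37 + 11.65 = 138.02; u = 11.65/138.02 = 8.44%.
Change = 8.44% − 7.79% = +0.65 pp.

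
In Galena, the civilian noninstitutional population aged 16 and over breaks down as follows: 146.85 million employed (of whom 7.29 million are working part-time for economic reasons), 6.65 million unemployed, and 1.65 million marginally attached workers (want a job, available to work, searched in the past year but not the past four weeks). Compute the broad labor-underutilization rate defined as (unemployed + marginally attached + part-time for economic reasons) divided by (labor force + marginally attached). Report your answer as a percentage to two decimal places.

Labor force = 146.85 + 6.65 = 153.50 million.
Numerator = 6.65 + 1.65 + 7.29 = 15.59 million.
Denominator = 153.50 + 1.65 = 155.15 million.
Broad rate = 15.59 / 155.15 = 10.05%.

Broad underutilization rate ≈ 10.05%.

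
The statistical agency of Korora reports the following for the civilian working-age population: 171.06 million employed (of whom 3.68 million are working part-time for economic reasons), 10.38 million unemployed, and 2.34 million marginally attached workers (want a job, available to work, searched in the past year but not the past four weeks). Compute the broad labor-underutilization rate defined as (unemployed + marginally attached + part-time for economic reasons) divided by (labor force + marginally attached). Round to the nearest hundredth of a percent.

Labor force = 171.06 + 10.38 = 181.44 million.
Numerator = 10.38 + 2.34 + 3.68 = 16.40 million.
Denominator = 181.44 + 2.34 = 183.78 million.
Broad rate = 16.40 / 183.78 = 8.92%.

Broad underutilization rate ≈ 8.92%.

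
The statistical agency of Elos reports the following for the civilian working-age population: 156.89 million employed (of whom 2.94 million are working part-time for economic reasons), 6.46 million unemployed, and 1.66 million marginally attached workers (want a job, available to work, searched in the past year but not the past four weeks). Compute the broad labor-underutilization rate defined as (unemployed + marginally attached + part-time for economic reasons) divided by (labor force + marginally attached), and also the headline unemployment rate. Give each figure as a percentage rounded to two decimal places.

Labor force = 156.89 + 6.46 = 163.35 million.
Numerator = 6.46 + 1.66 + 2.94 = 11.06 million.
Denominator = 163.35 + 1.66 = 165.01 million.
Broad rate = 11.06 / 165.01 = 6.70%.
Headline unemployment rate = 6.46 / 163.35 = 3.95%.

Broad underutilization rate ≈ 6.70%; headline unemployment rate ≈ 3.95%.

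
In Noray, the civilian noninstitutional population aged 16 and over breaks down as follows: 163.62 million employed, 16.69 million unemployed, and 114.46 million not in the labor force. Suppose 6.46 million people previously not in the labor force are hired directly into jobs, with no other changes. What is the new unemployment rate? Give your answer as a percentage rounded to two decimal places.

New unemployment rate ≈ 8.94%.

Initially, labor force = 163.62 + 16.69 = 180.31 million, so u = 16.69/180.31 = 9.26%.
After the change, employed and labor force both rise by 6.46; unemployed unchanged → E = 170.08, U = 16.69, labor force = 186.77 million.
New unemployment rate = 16.69 / 186.77 = 8.94%.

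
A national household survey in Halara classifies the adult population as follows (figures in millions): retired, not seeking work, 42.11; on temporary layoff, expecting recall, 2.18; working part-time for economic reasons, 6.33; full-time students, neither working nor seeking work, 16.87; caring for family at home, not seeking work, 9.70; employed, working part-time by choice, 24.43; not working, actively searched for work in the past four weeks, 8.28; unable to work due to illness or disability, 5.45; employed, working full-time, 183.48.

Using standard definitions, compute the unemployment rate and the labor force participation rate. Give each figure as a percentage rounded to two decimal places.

Unemployment rate ≈ 4.66%; labor force participation rate ≈ 75.19%.

Employed = 6.33 + 24.43 + 183.48 = 214.24 million (anyone who worked, including part-time for economic reasons, counts as employed).
Unemployed = 2.18 + 8.28 = 10.46 million (jobless and actively searching, or on temporary layoff).
Labor force = 214.24 + 10.46 = 224.70 million.
Not in labor force = 42.11 + 16.87 + 9.70 + 5.45 = 74.13 million (those not working and not actively searching are outside the labor force).
Civilian working-age population = 224.70 + 74.13 = 298.83 million.
Unemployment rate = 10.46 / 224.70 = 4.66%.
Labor force participation rate = 224.70 / 298.83 = 75.19%.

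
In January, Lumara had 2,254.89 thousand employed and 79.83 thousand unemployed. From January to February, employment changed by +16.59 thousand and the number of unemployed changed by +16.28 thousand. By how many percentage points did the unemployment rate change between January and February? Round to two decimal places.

The unemployment rate changed by +0.64 percentage points.

January: labor force = 2,254.89 + 79.83 = 2,334.72; u = 79.83/2,334.72 = 3.42%.
February: labor force = 2,271.48 + 96.11 = 2,367.59; u = 96.11/2,367.59 = 4.06%.
Change = 4.06% − 3.42% = +0.64 pp.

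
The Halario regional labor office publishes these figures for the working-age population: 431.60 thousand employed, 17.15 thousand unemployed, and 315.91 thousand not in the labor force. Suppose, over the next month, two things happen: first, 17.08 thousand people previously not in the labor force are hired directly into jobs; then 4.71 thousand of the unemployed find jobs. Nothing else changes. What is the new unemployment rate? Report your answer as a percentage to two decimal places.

New unemployment rate ≈ 2.67%.

Initially, labor force = 431.60 + 17.15 = 448.75 thousand, so u = 17.15/448.75 = 3.82%.
After the first change, employed and labor force both rise by 17.08; unemployed unchanged → E = 448.68, U = 17.15, labor force = 465.83 thousand.
After the second change, unemployed falls and employed rises by 4.71; labor force unchanged → E = 453.39, U = 12.44, labor force = 465.83 thousand.
New unemployment rate = 12.44 / 465.83 = 2.67%.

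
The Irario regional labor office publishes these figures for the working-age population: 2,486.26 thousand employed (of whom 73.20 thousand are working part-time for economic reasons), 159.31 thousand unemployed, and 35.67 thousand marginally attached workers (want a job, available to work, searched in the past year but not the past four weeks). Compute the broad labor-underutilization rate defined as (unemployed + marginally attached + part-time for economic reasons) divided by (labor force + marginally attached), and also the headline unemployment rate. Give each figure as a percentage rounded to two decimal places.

Broad underutilization rate ≈ 10.00%; headline unemployment rate ≈ 6.02%.

Labor force = 2,486.26 + 159.31 = 2,645.57 thousand.
Numerator = 159.31 + 35.67 + 73.20 = 268.18 thousand.
Denominator = 2,645.57 + 35.67 = 2,681.24 thousand.
Broad rate = 268.18 / 2,681.24 = 10.00%.
Headline unemployment rate = 159.31 / 2,645.57 = 6.02%.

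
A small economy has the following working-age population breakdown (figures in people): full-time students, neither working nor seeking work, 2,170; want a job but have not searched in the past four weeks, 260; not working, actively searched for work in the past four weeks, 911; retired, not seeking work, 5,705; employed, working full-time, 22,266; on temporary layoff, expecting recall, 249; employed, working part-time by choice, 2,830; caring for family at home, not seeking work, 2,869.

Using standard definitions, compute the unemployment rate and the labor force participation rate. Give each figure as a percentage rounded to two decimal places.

Employed = 22,266 + 2,830 = 25,096.
Unemployed = 911 + 249 = 1,160 (jobless and actively searching, or on temporary layoff).
Labor force = 25,096 + 1,160 = 26,256.
Not in labor force = 2,170 + 260 + 5,705 + 2,869 = 11,004 (those not working and not actively searching are outside the labor force — including those who want a job but have given up searching).
Civilian working-age population = 26,256 + 11,004 = 37,260.
Unemployment rate = 1,160 / 26,256 = 4.42%.
Labor force participation rate = 26,256 / 37,260 = 70.47%.

Unemployment rate ≈ 4.42%; labor force participation rate ≈ 70.47%.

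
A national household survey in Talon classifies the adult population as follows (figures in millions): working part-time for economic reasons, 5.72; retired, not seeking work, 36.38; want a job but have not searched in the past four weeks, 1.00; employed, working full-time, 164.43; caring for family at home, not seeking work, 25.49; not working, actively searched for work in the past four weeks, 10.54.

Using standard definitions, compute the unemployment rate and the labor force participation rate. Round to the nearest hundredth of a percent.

Employed = 5.72 + 164.43 = 170.15 million (anyone who worked, including part-time for economic reasons, counts as employed).
Unemployed = 10.54 million.
Labor force = 170.15 + 10.54 = 180.69 million.
Not in labor force = 36.38 + 1.00 + 25.49 = 62.87 million (those not working and not actively searching are outside the labor force — including those who want a job but have given up searching).
Civilian working-age population = 180.69 + 62.87 = 243.56 million.
Unemployment rate = 10.54 / 180.69 = 5.83%.
Labor force participation rate = 180.69 / 243.56 = 74.19%.

Unemployment rate ≈ 5.83%; labor force participation rate ≈ 74.19%.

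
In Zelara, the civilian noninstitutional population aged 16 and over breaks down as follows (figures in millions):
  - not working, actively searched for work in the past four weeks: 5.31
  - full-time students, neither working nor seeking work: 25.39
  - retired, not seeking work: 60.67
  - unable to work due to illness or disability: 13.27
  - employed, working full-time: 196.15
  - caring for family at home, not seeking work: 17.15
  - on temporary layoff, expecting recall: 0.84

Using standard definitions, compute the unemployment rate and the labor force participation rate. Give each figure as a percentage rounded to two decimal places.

Unemployment rate ≈ 3.04%; labor force participation rate ≈ 63.46%.

Employed = 196.15 million.
Unemployed = 5.31 + 0.84 = 6.15 million (jobless and actively searching, or on temporary layoff).
Labor force = 196.15 + 6.15 = 202.30 million.
Not in labor force = 25.39 + 60.67 + 13.27 + 17.15 = 116.48 million (those not working and not actively searching are outside the labor force).
Civilian working-age population = 202.30 + 116.48 = 318.78 million.
Unemployment rate = 6.15 / 202.30 = 3.04%.
Labor force participation rate = 202.30 / 318.78 = 63.46%.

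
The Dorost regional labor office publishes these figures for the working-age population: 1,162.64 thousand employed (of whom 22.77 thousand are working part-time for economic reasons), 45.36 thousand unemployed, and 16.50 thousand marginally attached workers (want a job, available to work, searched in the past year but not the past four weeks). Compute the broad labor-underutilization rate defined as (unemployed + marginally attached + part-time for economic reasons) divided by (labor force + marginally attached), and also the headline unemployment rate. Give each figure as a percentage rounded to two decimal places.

Labor force = 1,162.64 + 45.36 = 1,208.00 thousand.
Numerator = 45.36 + 16.50 + 22.77 = 84.63 thousand.
Denominator = 1,208.00 + 16.50 = 1,224.50 thousand.
Broad rate = 84.63 / 1,224.50 = 6.91%.
Headline unemployment rate = 45.36 / 1,208.00 = 3.75%.

Broad underutilization rate ≈ 6.91%; headline unemployment rate ≈ 3.75%.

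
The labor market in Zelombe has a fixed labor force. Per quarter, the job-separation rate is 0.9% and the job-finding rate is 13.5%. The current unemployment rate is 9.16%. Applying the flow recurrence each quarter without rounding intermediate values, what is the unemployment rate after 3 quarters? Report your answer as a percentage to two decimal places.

With a fixed labor force, u_{t+1} = u_t + s·(1−u_t) − f·u_t = u_t·(1−s−f) + s.
Here 1−s−f = 0.856 and s = 0.009.
u_1 = 0.091600 × 0.856 + 0.009 = 0.087410.
u_2 = 0.087410 × 0.856 + 0.009 = 0.083823.
u_3 = 0.083823 × 0.856 + 0.009 = 0.080752.

Unemployment rate after three quarters ≈ 8.08%.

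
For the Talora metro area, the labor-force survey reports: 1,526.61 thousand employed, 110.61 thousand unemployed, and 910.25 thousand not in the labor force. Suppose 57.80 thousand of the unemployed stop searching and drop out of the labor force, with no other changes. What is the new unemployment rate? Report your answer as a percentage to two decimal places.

New unemployment rate ≈ 3.34%.

Initially, labor force = 1,526.61 + 110.61 = 1,637.22 thousand, so u = 110.61/1,637.22 = 6.76%.
After the change, unemployed and labor force both fall by 57.80 → E = 1,526.61, U = 52.81, labor force = 1,579.42 thousand.
New unemployment rate = 52.81 / 1,579.42 = 3.34%.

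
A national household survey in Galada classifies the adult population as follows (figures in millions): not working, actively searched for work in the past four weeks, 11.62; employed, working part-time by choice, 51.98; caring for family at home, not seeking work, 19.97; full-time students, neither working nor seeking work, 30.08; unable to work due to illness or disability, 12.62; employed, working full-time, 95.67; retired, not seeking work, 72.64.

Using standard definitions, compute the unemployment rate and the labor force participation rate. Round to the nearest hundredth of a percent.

Unemployment rate ≈ 7.30%; labor force participation rate ≈ 54.07%.

Employed = 51.98 + 95.67 = 147.65 million.
Unemployed = 11.62 million.
Labor force = 147.65 + 11.62 = 159.27 million.
Not in labor force = 19.97 + 30.08 + 12.62 + 72.64 = 135.31 million (those not working and not actively searching are outside the labor force).
Civilian working-age population = 159.27 + 135.31 = 294.58 million.
Unemployment rate = 11.62 / 159.27 = 7.30%.
Labor force participation rate = 159.27 / 294.58 = 54.07%.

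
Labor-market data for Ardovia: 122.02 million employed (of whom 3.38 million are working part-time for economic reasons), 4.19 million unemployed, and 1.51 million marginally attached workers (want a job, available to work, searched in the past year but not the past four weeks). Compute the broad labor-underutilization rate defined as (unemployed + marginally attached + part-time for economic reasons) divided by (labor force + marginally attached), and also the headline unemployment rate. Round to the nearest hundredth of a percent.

Broad underutilization rate ≈ 7.11%; headline unemployment rate ≈ 3.32%.

Labor force = 122.02 + 4.19 = 126.21 million.
Numerator = 4.19 + 1.51 + 3.38 = 9.08 million.
Denominator = 126.21 + 1.51 = 127.72 million.
Broad rate = 9.08 / 127.72 = 7.11%.
Headline unemployment rate = 4.19 / 126.21 = 3.32%.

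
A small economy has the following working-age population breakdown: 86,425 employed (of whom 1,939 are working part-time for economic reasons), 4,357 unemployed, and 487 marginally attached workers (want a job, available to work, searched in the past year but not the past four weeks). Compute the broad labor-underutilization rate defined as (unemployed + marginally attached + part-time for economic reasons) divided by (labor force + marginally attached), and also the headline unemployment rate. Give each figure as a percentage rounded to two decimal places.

Broad underutilization rate ≈ 7.43%; headline unemployment rate ≈ 4.80%.

Labor force = 86,425 + 4,357 = 90,782.
Numerator = 4,357 + 487 + 1,939 = 6,783.
Denominator = 90,782 + 487 = 91,269.
Broad rate = 6,783 / 91,269 = 7.43%.
Headline unemployment rate = 4,357 / 90,782 = 4.80%.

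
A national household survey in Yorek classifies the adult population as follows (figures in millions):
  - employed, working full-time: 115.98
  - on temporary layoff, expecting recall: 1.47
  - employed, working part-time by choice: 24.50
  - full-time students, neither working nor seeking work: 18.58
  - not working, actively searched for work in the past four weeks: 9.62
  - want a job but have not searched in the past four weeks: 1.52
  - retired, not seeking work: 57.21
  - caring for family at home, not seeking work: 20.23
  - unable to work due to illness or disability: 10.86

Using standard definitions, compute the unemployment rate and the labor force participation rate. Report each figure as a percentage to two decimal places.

Unemployment rate ≈ 7.32%; labor force participation rate ≈ 58.30%.

Employed = 115.98 + 24.50 = 140.48 million.
Unemployed = 1.47 + 9.62 = 11.09 million (jobless and actively searching, or on temporary layoff).
Labor force = 140.48 + 11.09 = 151.57 million.
Not in labor force = 18.58 + 1.52 + 57.21 + 20.23 + 10.86 = 108.40 million (those not working and not actively searching are outside the labor force — including those who want a job but have given up searching).
Civilian working-age population = 151.57 + 108.40 = 259.97 million.
Unemployment rate = 11.09 / 151.57 = 7.32%.
Labor force participation rate = 151.57 / 259.97 = 58.30%.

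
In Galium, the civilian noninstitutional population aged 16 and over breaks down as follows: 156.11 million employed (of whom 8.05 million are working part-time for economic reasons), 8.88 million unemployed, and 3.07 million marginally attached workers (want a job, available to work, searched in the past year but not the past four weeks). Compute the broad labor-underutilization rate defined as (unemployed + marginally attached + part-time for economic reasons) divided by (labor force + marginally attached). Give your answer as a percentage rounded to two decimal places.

Labor force = 156.11 + 8.88 = 164.99 million.
Numerator = 8.88 + 3.07 + 8.05 = 20.00 million.
Denominator = 164.99 + 3.07 = 168.06 million.
Broad rate = 20.00 / 168.06 = 11.90%.

Broad underutilization rate ≈ 11.90%.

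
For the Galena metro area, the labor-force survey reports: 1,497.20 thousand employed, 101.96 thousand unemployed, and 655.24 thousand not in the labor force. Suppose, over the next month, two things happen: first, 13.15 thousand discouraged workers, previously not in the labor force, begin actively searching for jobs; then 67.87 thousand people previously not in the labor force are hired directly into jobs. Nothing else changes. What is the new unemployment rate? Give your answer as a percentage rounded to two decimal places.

New unemployment rate ≈ 6.85%.

Initially, labor force = 1,497.20 + 101.96 = 1,599.16 thousand, so u = 101.96/1,599.16 = 6.38%.
After the first change, unemployed and labor force both rise by 13.15 → E = 1,497.20, U = 115.11, labor force = 1,612.31 thousand.
After the second change, employed and labor force both rise by 67.87; unemployed unchanged → E = 1,565.07, U = 115.11, labor force = 1,680.18 thousand.
New unemployment rate = 115.11 / 1,680.18 = 6.85%.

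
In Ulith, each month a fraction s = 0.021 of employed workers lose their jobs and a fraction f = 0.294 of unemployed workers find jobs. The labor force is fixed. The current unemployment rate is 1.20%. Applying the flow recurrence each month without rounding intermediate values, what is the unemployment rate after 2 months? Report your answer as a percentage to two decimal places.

With a fixed labor force, u_{t+1} = u_t + s·(1−u_t) − f·u_t = u_t·(1−s−f) + s.
Here 1−s−f = 0.685 and s = 0.021.
u_1 = 0.012000 × 0.685 + 0.021 = 0.029220.
u_2 = 0.029220 × 0.685 + 0.021 = 0.041016.

Unemployment rate after two months ≈ 4.10%.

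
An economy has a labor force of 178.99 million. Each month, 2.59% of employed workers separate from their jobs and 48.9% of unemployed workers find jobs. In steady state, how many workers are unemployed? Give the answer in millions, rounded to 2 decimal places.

About 9.00 million are unemployed in steady state.

Steady-state unemployment rate u* = s/(s+f) = 2.59/(2.59+48.9) = 0.050301.
Unemployed = u* × labor force = 0.050301 × 178.99 ≈ 9.00 million.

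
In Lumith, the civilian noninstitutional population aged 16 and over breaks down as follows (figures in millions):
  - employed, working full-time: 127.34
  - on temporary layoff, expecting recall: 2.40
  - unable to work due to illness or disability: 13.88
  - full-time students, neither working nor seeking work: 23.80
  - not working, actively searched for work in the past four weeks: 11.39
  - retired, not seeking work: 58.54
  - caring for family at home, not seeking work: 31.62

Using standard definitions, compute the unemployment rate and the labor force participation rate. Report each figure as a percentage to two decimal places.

Unemployment rate ≈ 9.77%; labor force participation rate ≈ 52.47%.

Employed = 127.34 million.
Unemployed = 2.40 + 11.39 = 13.79 million (jobless and actively searching, or on temporary layoff).
Labor force = 127.34 + 13.79 = 141.13 million.
Not in labor force = 13.88 + 23.80 + 58.54 + 31.62 = 127.84 million (those not working and not actively searching are outside the labor force).
Civilian working-age population = 141.13 + 127.84 = 268.97 million.
Unemployment rate = 13.79 / 141.13 = 9.77%.
Labor force participation rate = 141.13 / 268.97 = 52.47%.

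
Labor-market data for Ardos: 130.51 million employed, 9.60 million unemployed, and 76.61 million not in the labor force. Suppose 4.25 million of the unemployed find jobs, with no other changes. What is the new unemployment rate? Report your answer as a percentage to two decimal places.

New unemployment rate ≈ 3.82%.

Initially, labor force = 130.51 + 9.60 = 140.11 million, so u = 9.60/140.11 = 6.85%.
After the change, unemployed falls and employed rises by 4.25; labor force unchanged → E = 134.76, U = 5.35, labor force = 140.11 million.
New unemployment rate = 5.35 / 140.11 = 3.82%.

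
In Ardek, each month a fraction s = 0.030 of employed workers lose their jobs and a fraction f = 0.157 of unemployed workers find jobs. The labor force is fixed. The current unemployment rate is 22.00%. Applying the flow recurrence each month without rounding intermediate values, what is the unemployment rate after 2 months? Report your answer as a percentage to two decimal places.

With a fixed labor force, u_{t+1} = u_t + s·(1−u_t) − f·u_t = u_t·(1−s−f) + s.
Here 1−s−f = 0.813 and s = 0.030.
u_1 = 0.220000 × 0.813 + 0.030 = 0.208860.
u_2 = 0.208860 × 0.813 + 0.030 = 0.199803.

Unemployment rate after two months ≈ 19.98%.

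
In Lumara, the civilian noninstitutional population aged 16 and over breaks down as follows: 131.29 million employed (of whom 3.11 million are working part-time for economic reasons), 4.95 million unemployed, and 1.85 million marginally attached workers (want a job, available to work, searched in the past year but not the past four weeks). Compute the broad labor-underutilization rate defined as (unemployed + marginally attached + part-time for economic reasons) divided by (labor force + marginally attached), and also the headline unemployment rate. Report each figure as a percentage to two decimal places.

Labor force = 131.29 + 4.95 = 136.24 million.
Numerator = 4.95 + 1.85 + 3.11 = 9.91 million.
Denominator = 136.24 + 1.85 = 138.09 million.
Broad rate = 9.91 / 138.09 = 7.18%.
Headline unemployment rate = 4.95 / 136.24 = 3.63%.

Broad underutilization rate ≈ 7.18%; headline unemployment rate ≈ 3.63%.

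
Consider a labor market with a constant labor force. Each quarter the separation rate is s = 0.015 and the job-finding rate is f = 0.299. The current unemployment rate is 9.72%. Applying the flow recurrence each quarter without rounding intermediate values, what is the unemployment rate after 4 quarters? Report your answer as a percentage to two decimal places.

With a fixed labor force, u_{t+1} = u_t + s·(1−u_t) − f·u_t = u_t·(1−s−f) + s.
Here 1−s−f = 0.686 and s = 0.015.
u_1 = 0.097200 × 0.686 + 0.015 = 0.081679.
u_2 = 0.081679 × 0.686 + 0.015 = 0.071032.
u_3 = 0.071032 × 0.686 + 0.015 = 0.063728.
u_4 = 0.063728 × 0.686 + 0.015 = 0.058717.

Unemployment rate after four quarters ≈ 5.87%.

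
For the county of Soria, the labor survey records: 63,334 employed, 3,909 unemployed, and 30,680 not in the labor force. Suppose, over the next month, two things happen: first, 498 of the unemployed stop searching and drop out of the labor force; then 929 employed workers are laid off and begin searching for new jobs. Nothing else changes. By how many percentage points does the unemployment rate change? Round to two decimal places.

Initially, labor force = 63,334 + 3,909 = 67,243, so u = 3,909/67,243 = 5.81%.
After the first change, unemployed and labor force both fall by 498 → E = 63,334, U = 3,411, labor force = 66,745.
After the second change, employed falls and unemployed rises by 929; labor force unchanged → E = 62,405, U = 4,340, labor force = 66,745.
New unemployment rate = 4,340 / 66,745 = 6.50%.
Change = 6.50% − 5.81% = +0.69 percentage points.

The unemployment rate changes by +0.69 percentage points.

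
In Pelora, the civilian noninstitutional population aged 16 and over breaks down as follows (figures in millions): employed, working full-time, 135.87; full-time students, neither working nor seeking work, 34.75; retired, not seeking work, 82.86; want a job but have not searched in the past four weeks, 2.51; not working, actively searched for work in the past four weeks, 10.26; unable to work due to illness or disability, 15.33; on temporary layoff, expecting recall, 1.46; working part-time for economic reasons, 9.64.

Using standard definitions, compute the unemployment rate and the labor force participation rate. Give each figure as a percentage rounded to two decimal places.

Unemployment rate ≈ 7.45%; labor force participation rate ≈ 53.72%.

Employed = 135.87 + 9.64 = 145.51 million (anyone who worked, including part-time for economic reasons, counts as employed).
Unemployed = 10.26 + 1.46 = 11.72 million (jobless and actively searching, or on temporary layoff).
Labor force = 145.51 + 11.72 = 157.23 million.
Not in labor force = 34.75 + 82.86 + 2.51 + 15.33 = 135.45 million (those not working and not actively searching are outside the labor force — including those who want a job but have given up searching).
Civilian working-age population = 157.23 + 135.45 = 292.68 million.
Unemployment rate = 11.72 / 157.23 = 7.45%.
Labor force participation rate = 157.23 / 292.68 = 53.72%.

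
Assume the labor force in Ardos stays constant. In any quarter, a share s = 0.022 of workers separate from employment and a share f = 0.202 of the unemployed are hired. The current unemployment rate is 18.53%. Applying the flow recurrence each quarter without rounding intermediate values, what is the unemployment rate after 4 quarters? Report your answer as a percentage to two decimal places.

With a fixed labor force, u_{t+1} = u_t + s·(1−u_t) − f·u_t = u_t·(1−s−f) + s.
Here 1−s−f = 0.776 and s = 0.022.
u_1 = 0.185300 × 0.776 + 0.022 = 0.165793.
u_2 = 0.165793 × 0.776 + 0.022 = 0.150655.
u_3 = 0.150655 × 0.776 + 0.022 = 0.138908.
u_4 = 0.138908 × 0.776 + 0.022 = 0.129793.

Unemployment rate after four quarters ≈ 12.98%.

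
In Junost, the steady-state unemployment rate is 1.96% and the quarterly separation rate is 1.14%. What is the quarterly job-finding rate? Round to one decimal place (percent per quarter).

Job-finding rate ≈ 57.0% per quarter.

From u* = s/(s+f): f = s·(1−u)/u.
f = 1.14 × (1 − 0.0196) / 0.0196 = 1.1177 / 0.0196 ≈ 57.0% per quarter.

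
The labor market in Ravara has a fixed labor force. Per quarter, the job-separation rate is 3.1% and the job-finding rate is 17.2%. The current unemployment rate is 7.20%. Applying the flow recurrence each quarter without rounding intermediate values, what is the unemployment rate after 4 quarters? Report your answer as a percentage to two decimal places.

Unemployment rate after four quarters ≈ 12.01%.

With a fixed labor force, u_{t+1} = u_t + s·(1−u_t) − f·u_t = u_t·(1−s−f) + s.
Here 1−s−f = 0.797 and s = 0.031.
u_1 = 0.072000 × 0.797 + 0.031 = 0.088384.
u_2 = 0.088384 × 0.797 + 0.031 = 0.101442.
u_3 = 0.101442 × 0.797 + 0.031 = 0.111849.
u_4 = 0.111849 × 0.797 + 0.031 = 0.120144.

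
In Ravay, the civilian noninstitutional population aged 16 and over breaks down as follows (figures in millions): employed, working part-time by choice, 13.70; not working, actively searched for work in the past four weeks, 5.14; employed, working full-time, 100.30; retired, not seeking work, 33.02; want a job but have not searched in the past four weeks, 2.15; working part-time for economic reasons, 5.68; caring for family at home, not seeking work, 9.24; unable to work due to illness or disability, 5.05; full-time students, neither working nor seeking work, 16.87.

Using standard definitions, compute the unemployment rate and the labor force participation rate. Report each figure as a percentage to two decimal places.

Unemployment rate ≈ 4.12%; labor force participation rate ≈ 65.30%.

Employed = 13.70 + 100.30 + 5.68 = 119.68 million (anyone who worked, including part-time for economic reasons, counts as employed).
Unemployed = 5.14 million.
Labor force = 119.68 + 5.14 = 124.82 million.
Not in labor force = 33.02 + 2.15 + 9.24 + 5.05 + 16.87 = 66.33 million (those not working and not actively searching are outside the labor force — including those who want a job but have given up searching).
Civilian working-age population = 124.82 + 66.33 = 191.15 million.
Unemployment rate = 5.14 / 124.82 = 4.12%.
Labor force participation rate = 124.82 / 191.15 = 65.30%.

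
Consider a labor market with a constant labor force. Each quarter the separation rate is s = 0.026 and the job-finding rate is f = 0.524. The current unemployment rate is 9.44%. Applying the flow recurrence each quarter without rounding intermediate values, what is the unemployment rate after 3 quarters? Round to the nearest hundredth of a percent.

With a fixed labor force, u_{t+1} = u_t + s·(1−u_t) − f·u_t = u_t·(1−s−f) + s.
Here 1−s−f = 0.450 and s = 0.026.
u_1 = 0.094400 × 0.450 + 0.026 = 0.068480.
u_2 = 0.068480 × 0.450 + 0.026 = 0.056816.
u_3 = 0.056816 × 0.450 + 0.026 = 0.051567.

Unemployment rate after three quarters ≈ 5.16%.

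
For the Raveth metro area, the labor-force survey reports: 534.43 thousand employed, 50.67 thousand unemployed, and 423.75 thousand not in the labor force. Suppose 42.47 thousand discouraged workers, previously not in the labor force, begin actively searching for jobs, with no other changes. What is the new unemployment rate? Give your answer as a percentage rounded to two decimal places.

New unemployment rate ≈ 14.84%.

Initially, labor force = 534.43 + 50.67 = 585.10 thousand, so u = 50.67/585.10 = 8.66%.
After the change, unemployed and labor force both rise by 42.47 → E = 534.43, U = 93.14, labor force = 627.57 thousand.
New unemployment rate = 93.14 / 627.57 = 14.84%.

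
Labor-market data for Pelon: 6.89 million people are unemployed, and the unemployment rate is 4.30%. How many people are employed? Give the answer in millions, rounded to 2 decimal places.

Labor force = U / u = 6.89 / 0.0430 ≈ 160.23 million.
Employed = labor force − unemployed = 160.23 − 6.89 = 153.34 million.

About 153.34 million are employed.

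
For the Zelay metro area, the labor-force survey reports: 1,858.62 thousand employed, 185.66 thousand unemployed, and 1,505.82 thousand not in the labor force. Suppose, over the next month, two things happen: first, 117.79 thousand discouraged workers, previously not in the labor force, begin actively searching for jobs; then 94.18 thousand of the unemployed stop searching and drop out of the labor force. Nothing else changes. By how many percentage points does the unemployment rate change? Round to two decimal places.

Initially, labor force = 1,858.62 + 185.66 = 2,044.28 thousand, so u = 185.66/2,044.28 = 9.08%.
After the first change, unemployed and labor force both rise by 117.79 → E = 1,858.62, U = 303.45, labor force = 2,162.07 thousand.
After the second change, unemployed and labor force both fall by 94.18 → E = 1,858.62, U = 209.27, labor force = 2,067.89 thousand.
New unemployment rate = 209.27 / 2,067.89 = 10.12%.
Change = 10.12% − 9.08% = +1.04 percentage points.

The unemployment rate changes by +1.04 percentage points.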